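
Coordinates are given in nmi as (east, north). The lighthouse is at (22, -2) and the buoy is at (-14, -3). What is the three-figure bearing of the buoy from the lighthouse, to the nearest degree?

268°

Δeast = -14 − 22 = -36.00; Δnorth = -3 − -2 = -1.00.
Bearing = atan2(Δeast, Δnorth) mod 360° = 268.41° ≈ 268°.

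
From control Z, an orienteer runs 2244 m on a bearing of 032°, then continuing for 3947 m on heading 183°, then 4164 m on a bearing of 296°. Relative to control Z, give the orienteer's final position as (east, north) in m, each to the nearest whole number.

(-2760, -213)

Leg 1 (032°, 2244 m): east 2244 sin 32° = 1189.14, north 2244 cos 32° = 1903.02
Leg 2 (183°, 3947 m): east 3947 sin 183° = -206.57, north 3947 cos 183° = -3941.59
Leg 3 (296°, 4164 m): east 4164 sin 296° = -3742.58, north 4164 cos 296° = 1825.38
Summing: -2760.01 m east, -213.19 m north → (-2760, -213).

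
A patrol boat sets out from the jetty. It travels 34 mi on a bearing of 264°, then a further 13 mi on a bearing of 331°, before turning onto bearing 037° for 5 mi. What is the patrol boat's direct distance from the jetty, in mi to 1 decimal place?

Leg 1 (264°, 34 mi): east 34 sin 264° = -33.81, north 34 cos 264° = -3.55
Leg 2 (331°, 13 mi): east 13 sin 331° = -6.30, north 13 cos 331° = 11.37
Leg 3 (037°, 5 mi): east 5 sin 37° = 3.01, north 5 cos 37° = 3.99
Net: -37.11 east, 11.81 north. Distance = √((-37.11)² + (11.81)²) = 38.941 mi.

38.9 mi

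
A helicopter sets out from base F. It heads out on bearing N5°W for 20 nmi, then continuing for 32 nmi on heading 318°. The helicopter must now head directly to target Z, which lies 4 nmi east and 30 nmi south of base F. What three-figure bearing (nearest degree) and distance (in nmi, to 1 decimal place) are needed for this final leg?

Leg 1 (N5°W, 20 nmi): east 20 sin 355° = -1.74, north 20 cos 355° = 19.92
Leg 2 (318°, 32 nmi): east 32 sin 318° = -21.41, north 32 cos 318° = 23.78
Current position: (-23.16, 43.70). Target: (4, -30). Remaining: Δeast = 27.16, Δnorth = -73.70.
Bearing = atan2(27.16, -73.70) mod 360° = 159.77°; distance = √((27.16)² + (-73.70)²) = 78.548 nmi.

160°, 78.5 nmi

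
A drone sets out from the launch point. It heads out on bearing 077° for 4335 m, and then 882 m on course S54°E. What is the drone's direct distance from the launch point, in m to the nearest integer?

4959 m

Leg 1 (077°, 4335 m): east 4335 sin 77° = 4223.89, north 4335 cos 77° = 975.16
Leg 2 (S54°E, 882 m): east 882 sin 126° = 713.55, north 882 cos 126° = -518.43
Net: 4937.45 east, 456.74 north. Distance = √((4937.45)² + (456.74)²) = 4958.527 m.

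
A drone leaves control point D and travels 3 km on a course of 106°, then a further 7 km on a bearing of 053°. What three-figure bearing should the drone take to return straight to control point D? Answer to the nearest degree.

Leg 1 (106°, 3 km): east 3 sin 106° = 2.88, north 3 cos 106° = -0.83
Leg 2 (053°, 7 km): east 7 sin 53° = 5.59, north 7 cos 53° = 4.21
Net displacement: 8.47 east, 3.39 north. Direction back to start is (-8.47, -3.39): bearing = atan2(-8.47, -3.39) mod 360° = 248.22° ≈ 248°.

248°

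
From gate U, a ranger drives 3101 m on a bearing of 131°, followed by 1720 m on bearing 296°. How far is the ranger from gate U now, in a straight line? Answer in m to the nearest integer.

Leg 1 (131°, 3101 m): east 3101 sin 131° = 2340.35, north 3101 cos 131° = -2034.44
Leg 2 (296°, 1720 m): east 1720 sin 296° = -1545.93, north 1720 cos 296° = 754.00
Net: 794.43 east, -1280.44 north. Distance = √((794.43)² + (-1280.44)²) = 1506.866 m.

1507 m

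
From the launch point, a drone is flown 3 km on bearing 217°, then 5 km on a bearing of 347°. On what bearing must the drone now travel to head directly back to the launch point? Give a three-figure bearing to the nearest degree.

130°

Leg 1 (217°, 3 km): east 3 sin 217° = -1.81, north 3 cos 217° = -2.40
Leg 2 (347°, 5 km): east 5 sin 347° = -1.12, north 5 cos 347° = 4.87
Net displacement: -2.93 east, 2.48 north. Direction back to start is (2.93, -2.48): bearing = atan2(2.93, -2.48) mod 360° = 130.20° ≈ 130°.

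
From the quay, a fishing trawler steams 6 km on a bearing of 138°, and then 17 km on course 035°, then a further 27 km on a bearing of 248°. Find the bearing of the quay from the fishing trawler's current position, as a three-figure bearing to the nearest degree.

087°

Leg 1 (138°, 6 km): east 6 sin 138° = 4.01, north 6 cos 138° = -4.46
Leg 2 (035°, 17 km): east 17 sin 35° = 9.75, north 17 cos 35° = 13.93
Leg 3 (248°, 27 km): east 27 sin 248° = -25.03, north 27 cos 248° = -10.11
Net displacement: -11.27 east, -0.65 north. Direction back to start is (11.27, 0.65): bearing = atan2(11.27, 0.65) mod 360° = 86.71° ≈ 087°.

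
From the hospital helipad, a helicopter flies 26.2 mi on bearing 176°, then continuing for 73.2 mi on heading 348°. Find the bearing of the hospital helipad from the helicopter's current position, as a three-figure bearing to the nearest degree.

Leg 1 (176°, 26.2 mi): east 26.2 sin 176° = 1.83, north 26.2 cos 176° = -26.14
Leg 2 (348°, 73.2 mi): east 73.2 sin 348° = -15.22, north 73.2 cos 348° = 71.60
Net displacement: -13.39 east, 45.46 north. Direction back to start is (13.39, -45.46): bearing = atan2(13.39, -45.46) mod 360° = 163.59° ≈ 164°.

164°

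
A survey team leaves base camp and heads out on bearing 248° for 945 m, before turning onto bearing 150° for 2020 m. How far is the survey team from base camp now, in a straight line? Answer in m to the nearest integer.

Leg 1 (248°, 945 m): east 945 sin 248° = -876.19, north 945 cos 248° = -354.00
Leg 2 (150°, 2020 m): east 2020 sin 150° = 1010.00, north 2020 cos 150° = -1749.37
Net: 133.81 east, -2103.37 north. Distance = √((133.81)² + (-2103.37)²) = 2107.627 m.

2108 m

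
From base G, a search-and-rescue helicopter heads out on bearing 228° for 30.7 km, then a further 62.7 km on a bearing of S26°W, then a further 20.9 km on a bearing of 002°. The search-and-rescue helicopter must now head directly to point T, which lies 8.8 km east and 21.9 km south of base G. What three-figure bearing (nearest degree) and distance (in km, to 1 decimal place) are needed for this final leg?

060°, 67.6 km

Leg 1 (228°, 30.7 km): east 30.7 sin 228° = -22.81, north 30.7 cos 228° = -20.54
Leg 2 (S26°W, 62.7 km): east 62.7 sin 206° = -27.49, north 62.7 cos 206° = -56.35
Leg 3 (002°, 20.9 km): east 20.9 sin 2° = 0.73, north 20.9 cos 2° = 20.89
Current position: (-49.57, -56.01). Target: (8.8, -21.9). Remaining: Δeast = 58.37, Δnorth = 34.11.
Bearing = atan2(58.37, 34.11) mod 360° = 59.70°; distance = √((58.37)² + (34.11)²) = 67.606 km.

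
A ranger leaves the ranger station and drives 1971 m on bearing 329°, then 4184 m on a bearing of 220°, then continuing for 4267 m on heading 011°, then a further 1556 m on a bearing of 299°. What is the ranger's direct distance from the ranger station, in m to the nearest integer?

Leg 1 (329°, 1971 m): east 1971 sin 329° = -1015.14, north 1971 cos 329° = 1689.48
Leg 2 (220°, 4184 m): east 4184 sin 220° = -2689.42, north 4184 cos 220° = -3205.13
Leg 3 (011°, 4267 m): east 4267 sin 11° = 814.18, north 4267 cos 11° = 4188.60
Leg 4 (299°, 1556 m): east 1556 sin 299° = -1360.91, north 1556 cos 299° = 754.36
Net: -4251.29 east, 3427.31 north. Distance = √((-4251.29)² + (3427.31)²) = 5460.764 m.

5461 m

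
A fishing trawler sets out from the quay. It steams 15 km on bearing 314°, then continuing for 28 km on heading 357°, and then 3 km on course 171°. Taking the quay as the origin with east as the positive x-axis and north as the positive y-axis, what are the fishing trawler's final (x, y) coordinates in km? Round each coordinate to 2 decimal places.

Leg 1 (314°, 15 km): east 15 sin 314° = -10.79, north 15 cos 314° = 10.42
Leg 2 (357°, 28 km): east 28 sin 357° = -1.47, north 28 cos 357° = 27.96
Leg 3 (171°, 3 km): east 3 sin 171° = 0.47, north 3 cos 171° = -2.96
Summing: -11.79 km east, 35.42 km north → (-11.79, 35.42).

(-11.79, 35.42)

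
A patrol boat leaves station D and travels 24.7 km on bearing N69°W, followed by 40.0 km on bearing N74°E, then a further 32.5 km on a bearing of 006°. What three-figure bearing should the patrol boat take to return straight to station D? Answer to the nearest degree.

200°

Leg 1 (N69°W, 24.7 km): east 24.7 sin 291° = -23.06, north 24.7 cos 291° = 8.85
Leg 2 (N74°E, 40.0 km): east 40.0 sin 74° = 38.45, north 40.0 cos 74° = 11.03
Leg 3 (006°, 32.5 km): east 32.5 sin 6° = 3.40, north 32.5 cos 6° = 32.32
Net displacement: 18.79 east, 52.20 north. Direction back to start is (-18.79, -52.20): bearing = atan2(-18.79, -52.20) mod 360° = 199.80° ≈ 200°.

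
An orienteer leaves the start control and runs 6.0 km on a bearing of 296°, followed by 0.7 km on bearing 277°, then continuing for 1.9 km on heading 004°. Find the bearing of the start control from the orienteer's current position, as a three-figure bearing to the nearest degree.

128°

Leg 1 (296°, 6.0 km): east 6.0 sin 296° = -5.39, north 6.0 cos 296° = 2.63
Leg 2 (277°, 0.7 km): east 0.7 sin 277° = -0.69, north 0.7 cos 277° = 0.09
Leg 3 (004°, 1.9 km): east 1.9 sin 4° = 0.13, north 1.9 cos 4° = 1.90
Net displacement: -5.96 east, 4.61 north. Direction back to start is (5.96, -4.61): bearing = atan2(5.96, -4.61) mod 360° = 127.75° ≈ 128°.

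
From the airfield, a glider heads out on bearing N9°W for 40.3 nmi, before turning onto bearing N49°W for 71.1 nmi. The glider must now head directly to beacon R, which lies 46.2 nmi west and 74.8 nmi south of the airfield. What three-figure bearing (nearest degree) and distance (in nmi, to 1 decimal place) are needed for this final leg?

175°, 161.8 nmi

Leg 1 (N9°W, 40.3 nmi): east 40.3 sin 351° = -6.30, north 40.3 cos 351° = 39.80
Leg 2 (N49°W, 71.1 nmi): east 71.1 sin 311° = -53.66, north 71.1 cos 311° = 46.65
Current position: (-59.96, 86.45). Target: (-46.2, -74.8). Remaining: Δeast = 13.76, Δnorth = -161.25.
Bearing = atan2(13.76, -161.25) mod 360° = 175.12°; distance = √((13.76)² + (-161.25)²) = 161.836 nmi.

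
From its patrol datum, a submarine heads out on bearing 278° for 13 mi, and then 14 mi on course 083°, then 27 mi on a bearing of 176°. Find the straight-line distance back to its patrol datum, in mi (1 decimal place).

23.6 mi

Leg 1 (278°, 13 mi): east 13 sin 278° = -12.87, north 13 cos 278° = 1.81
Leg 2 (083°, 14 mi): east 14 sin 83° = 13.90, north 14 cos 83° = 1.71
Leg 3 (176°, 27 mi): east 27 sin 176° = 1.88, north 27 cos 176° = -26.93
Net: 2.91 east, -23.42 north. Distance = √((2.91)² + (-23.42)²) = 23.598 mi.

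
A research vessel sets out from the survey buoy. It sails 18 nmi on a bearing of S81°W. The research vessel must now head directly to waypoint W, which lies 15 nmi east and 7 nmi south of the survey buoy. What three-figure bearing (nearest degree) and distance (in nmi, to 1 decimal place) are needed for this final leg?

097°, 33.0 nmi

Leg 1 (S81°W, 18 nmi): east 18 sin 261° = -17.78, north 18 cos 261° = -2.82
Current position: (-17.78, -2.82). Target: (15, -7). Remaining: Δeast = 32.78, Δnorth = -4.18.
Bearing = atan2(32.78, -4.18) mod 360° = 97.27°; distance = √((32.78)² + (-4.18)²) = 33.044 nmi.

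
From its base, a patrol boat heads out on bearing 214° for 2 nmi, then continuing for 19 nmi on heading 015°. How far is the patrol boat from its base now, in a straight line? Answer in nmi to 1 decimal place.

17.1 nmi

Leg 1 (214°, 2 nmi): east 2 sin 214° = -1.12, north 2 cos 214° = -1.66
Leg 2 (015°, 19 nmi): east 19 sin 15° = 4.92, north 19 cos 15° = 18.35
Net: 3.80 east, 16.69 north. Distance = √((3.80)² + (16.69)²) = 17.121 nmi.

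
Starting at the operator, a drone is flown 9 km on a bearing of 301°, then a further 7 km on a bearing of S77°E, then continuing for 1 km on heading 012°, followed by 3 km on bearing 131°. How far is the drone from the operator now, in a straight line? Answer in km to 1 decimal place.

Leg 1 (301°, 9 km): east 9 sin 301° = -7.71, north 9 cos 301° = 4.64
Leg 2 (S77°E, 7 km): east 7 sin 103° = 6.82, north 7 cos 103° = -1.57
Leg 3 (012°, 1 km): east 1 sin 12° = 0.21, north 1 cos 12° = 0.98
Leg 4 (131°, 3 km): east 3 sin 131° = 2.26, north 3 cos 131° = -1.97
Net: 1.58 east, 2.07 north. Distance = √((1.58)² + (2.07)²) = 2.603 km.

2.6 km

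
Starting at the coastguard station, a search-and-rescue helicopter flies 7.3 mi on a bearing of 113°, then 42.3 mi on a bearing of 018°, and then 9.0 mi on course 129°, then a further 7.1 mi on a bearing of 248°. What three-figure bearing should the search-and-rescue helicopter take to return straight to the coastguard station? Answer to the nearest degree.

Leg 1 (113°, 7.3 mi): east 7.3 sin 113° = 6.72, north 7.3 cos 113° = -2.85
Leg 2 (018°, 42.3 mi): east 42.3 sin 18° = 13.07, north 42.3 cos 18° = 40.23
Leg 3 (129°, 9.0 mi): east 9.0 sin 129° = 6.99, north 9.0 cos 129° = -5.66
Leg 4 (248°, 7.1 mi): east 7.1 sin 248° = -6.58, north 7.1 cos 248° = -2.66
Net displacement: 20.20 east, 29.05 north. Direction back to start is (-20.20, -29.05): bearing = atan2(-20.20, -29.05) mod 360° = 214.81° ≈ 215°.

215°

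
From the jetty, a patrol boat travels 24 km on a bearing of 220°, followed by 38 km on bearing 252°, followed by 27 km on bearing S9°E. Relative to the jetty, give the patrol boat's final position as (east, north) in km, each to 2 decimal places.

Leg 1 (220°, 24 km): east 24 sin 220° = -15.43, north 24 cos 220° = -18.39
Leg 2 (252°, 38 km): east 38 sin 252° = -36.14, north 38 cos 252° = -11.74
Leg 3 (S9°E, 27 km): east 27 sin 171° = 4.22, north 27 cos 171° = -26.67
Summing: -47.34 km east, -56.80 km north → (-47.34, -56.80).

(-47.34, -56.80)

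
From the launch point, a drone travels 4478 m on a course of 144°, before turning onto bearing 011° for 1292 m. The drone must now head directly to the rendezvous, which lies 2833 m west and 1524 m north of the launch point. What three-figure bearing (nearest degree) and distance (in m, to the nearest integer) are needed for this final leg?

304°, 6904 m

Leg 1 (144°, 4478 m): east 4478 sin 144° = 2632.10, north 4478 cos 144° = -3622.78
Leg 2 (011°, 1292 m): east 1292 sin 11° = 246.53, north 1292 cos 11° = 1268.26
Current position: (2878.63, -2354.52). Target: (-2833, 1524). Remaining: Δeast = -5711.63, Δnorth = 3878.52.
Bearing = atan2(-5711.63, 3878.52) mod 360° = 304.18°; distance = √((-5711.63)² + (3878.52)²) = 6904.026 m.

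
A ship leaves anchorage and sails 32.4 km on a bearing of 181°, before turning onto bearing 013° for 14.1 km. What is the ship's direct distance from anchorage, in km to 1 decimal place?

18.8 km

Leg 1 (181°, 32.4 km): east 32.4 sin 181° = -0.57, north 32.4 cos 181° = -32.40
Leg 2 (013°, 14.1 km): east 14.1 sin 13° = 3.17, north 14.1 cos 13° = 13.74
Net: 2.61 east, -18.66 north. Distance = √((2.61)² + (-18.66)²) = 18.838 km.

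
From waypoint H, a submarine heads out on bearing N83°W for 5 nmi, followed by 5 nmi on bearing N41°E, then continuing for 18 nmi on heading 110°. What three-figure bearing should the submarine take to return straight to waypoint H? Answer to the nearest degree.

277°

Leg 1 (N83°W, 5 nmi): east 5 sin 277° = -4.96, north 5 cos 277° = 0.61
Leg 2 (N41°E, 5 nmi): east 5 sin 41° = 3.28, north 5 cos 41° = 3.77
Leg 3 (110°, 18 nmi): east 18 sin 110° = 16.91, north 18 cos 110° = -6.16
Net displacement: 15.23 east, -1.77 north. Direction back to start is (-15.23, 1.77): bearing = atan2(-15.23, 1.77) mod 360° = 276.64° ≈ 277°.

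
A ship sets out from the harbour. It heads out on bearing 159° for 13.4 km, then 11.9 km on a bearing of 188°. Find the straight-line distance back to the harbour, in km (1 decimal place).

Leg 1 (159°, 13.4 km): east 13.4 sin 159° = 4.80, north 13.4 cos 159° = -12.51
Leg 2 (188°, 11.9 km): east 11.9 sin 188° = -1.66, north 11.9 cos 188° = -11.78
Net: 3.15 east, -24.29 north. Distance = √((3.15)² + (-24.29)²) = 24.497 km.

24.5 km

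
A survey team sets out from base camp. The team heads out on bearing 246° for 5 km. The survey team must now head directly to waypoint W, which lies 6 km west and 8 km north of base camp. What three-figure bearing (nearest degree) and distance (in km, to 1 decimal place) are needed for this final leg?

Leg 1 (246°, 5 km): east 5 sin 246° = -4.57, north 5 cos 246° = -2.03
Current position: (-4.57, -2.03). Target: (-6, 8). Remaining: Δeast = -1.43, Δnorth = 10.03.
Bearing = atan2(-1.43, 10.03) mod 360° = 351.88°; distance = √((-1.43)² + (10.03)²) = 10.135 km.

352°, 10.1 km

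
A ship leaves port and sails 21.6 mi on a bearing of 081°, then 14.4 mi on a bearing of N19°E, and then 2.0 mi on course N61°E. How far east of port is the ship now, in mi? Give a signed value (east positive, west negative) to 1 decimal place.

Leg 1 (081°, 21.6 mi): east 21.6 sin 81° = 21.33, north 21.6 cos 81° = 3.38
Leg 2 (N19°E, 14.4 mi): east 14.4 sin 19° = 4.69, north 14.4 cos 19° = 13.62
Leg 3 (N61°E, 2.0 mi): east 2.0 sin 61° = 1.75, north 2.0 cos 61° = 0.97
Net east component: 27.77 mi.

27.8 mi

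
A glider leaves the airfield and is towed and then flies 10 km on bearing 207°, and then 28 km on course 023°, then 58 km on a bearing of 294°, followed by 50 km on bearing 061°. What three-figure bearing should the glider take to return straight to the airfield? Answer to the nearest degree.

177°

Leg 1 (207°, 10 km): east 10 sin 207° = -4.54, north 10 cos 207° = -8.91
Leg 2 (023°, 28 km): east 28 sin 23° = 10.94, north 28 cos 23° = 25.77
Leg 3 (294°, 58 km): east 58 sin 294° = -52.99, north 58 cos 294° = 23.59
Leg 4 (061°, 50 km): east 50 sin 61° = 43.73, north 50 cos 61° = 24.24
Net displacement: -2.85 east, 64.70 north. Direction back to start is (2.85, -64.70): bearing = atan2(2.85, -64.70) mod 360° = 177.47° ≈ 177°.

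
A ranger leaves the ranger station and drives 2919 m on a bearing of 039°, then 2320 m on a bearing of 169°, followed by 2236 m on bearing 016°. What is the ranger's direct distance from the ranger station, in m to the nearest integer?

3601 m

Leg 1 (039°, 2919 m): east 2919 sin 39° = 1836.99, north 2919 cos 39° = 2268.49
Leg 2 (169°, 2320 m): east 2320 sin 169° = 442.68, north 2320 cos 169° = -2277.38
Leg 3 (016°, 2236 m): east 2236 sin 16° = 616.33, north 2236 cos 16° = 2149.38
Net: 2895.99 east, 2140.50 north. Distance = √((2895.99)² + (2140.50)²) = 3601.176 m.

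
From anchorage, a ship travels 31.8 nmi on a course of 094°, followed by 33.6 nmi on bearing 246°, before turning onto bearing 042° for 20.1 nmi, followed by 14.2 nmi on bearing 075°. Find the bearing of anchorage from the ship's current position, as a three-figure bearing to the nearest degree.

264°

Leg 1 (094°, 31.8 nmi): east 31.8 sin 94° = 31.72, north 31.8 cos 94° = -2.22
Leg 2 (246°, 33.6 nmi): east 33.6 sin 246° = -30.70, north 33.6 cos 246° = -13.67
Leg 3 (042°, 20.1 nmi): east 20.1 sin 42° = 13.45, north 20.1 cos 42° = 14.94
Leg 4 (075°, 14.2 nmi): east 14.2 sin 75° = 13.72, north 14.2 cos 75° = 3.68
Net displacement: 28.19 east, 2.73 north. Direction back to start is (-28.19, -2.73): bearing = atan2(-28.19, -2.73) mod 360° = 264.47° ≈ 264°.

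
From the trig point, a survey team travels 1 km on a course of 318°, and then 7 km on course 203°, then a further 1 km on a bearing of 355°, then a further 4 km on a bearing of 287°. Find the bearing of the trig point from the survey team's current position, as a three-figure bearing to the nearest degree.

Leg 1 (318°, 1 km): east 1 sin 318° = -0.67, north 1 cos 318° = 0.74
Leg 2 (203°, 7 km): east 7 sin 203° = -2.74, north 7 cos 203° = -6.44
Leg 3 (355°, 1 km): east 1 sin 355° = -0.09, north 1 cos 355° = 1.00
Leg 4 (287°, 4 km): east 4 sin 287° = -3.83, north 4 cos 287° = 1.17
Net displacement: -7.32 east, -3.53 north. Direction back to start is (7.32, 3.53): bearing = atan2(7.32, 3.53) mod 360° = 64.21° ≈ 064°.

064°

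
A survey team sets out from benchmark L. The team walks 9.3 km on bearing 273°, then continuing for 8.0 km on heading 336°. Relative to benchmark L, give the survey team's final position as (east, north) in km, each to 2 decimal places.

(-12.54, 7.80)

Leg 1 (273°, 9.3 km): east 9.3 sin 273° = -9.29, north 9.3 cos 273° = 0.49
Leg 2 (336°, 8.0 km): east 8.0 sin 336° = -3.25, north 8.0 cos 336° = 7.31
Summing: -12.54 km east, 7.80 km north → (-12.54, 7.80).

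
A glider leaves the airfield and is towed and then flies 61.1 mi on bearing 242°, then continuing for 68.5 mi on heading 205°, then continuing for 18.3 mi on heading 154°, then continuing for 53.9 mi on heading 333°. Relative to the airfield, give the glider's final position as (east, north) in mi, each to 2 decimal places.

(-99.35, -59.19)

Leg 1 (242°, 61.1 mi): east 61.1 sin 242° = -53.95, north 61.1 cos 242° = -28.68
Leg 2 (205°, 68.5 mi): east 68.5 sin 205° = -28.95, north 68.5 cos 205° = -62.08
Leg 3 (154°, 18.3 mi): east 18.3 sin 154° = 8.02, north 18.3 cos 154° = -16.45
Leg 4 (333°, 53.9 mi): east 53.9 sin 333° = -24.47, north 53.9 cos 333° = 48.03
Summing: -99.35 mi east, -59.19 mi north → (-99.35, -59.19).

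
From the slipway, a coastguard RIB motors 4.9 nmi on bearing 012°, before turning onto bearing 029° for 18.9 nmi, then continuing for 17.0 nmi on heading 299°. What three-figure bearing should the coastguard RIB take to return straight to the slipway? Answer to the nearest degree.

171°

Leg 1 (012°, 4.9 nmi): east 4.9 sin 12° = 1.02, north 4.9 cos 12° = 4.79
Leg 2 (029°, 18.9 nmi): east 18.9 sin 29° = 9.16, north 18.9 cos 29° = 16.53
Leg 3 (299°, 17.0 nmi): east 17.0 sin 299° = -14.87, north 17.0 cos 299° = 8.24
Net displacement: -4.69 east, 29.56 north. Direction back to start is (4.69, -29.56): bearing = atan2(4.69, -29.56) mod 360° = 170.99° ≈ 171°.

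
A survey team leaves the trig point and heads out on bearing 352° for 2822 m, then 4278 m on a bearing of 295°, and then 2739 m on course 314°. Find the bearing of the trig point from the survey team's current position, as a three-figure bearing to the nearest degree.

Leg 1 (352°, 2822 m): east 2822 sin 352° = -392.75, north 2822 cos 352° = 2794.54
Leg 2 (295°, 4278 m): east 4278 sin 295° = -3877.18, north 4278 cos 295° = 1807.96
Leg 3 (314°, 2739 m): east 2739 sin 314° = -1970.27, north 2739 cos 314° = 1902.67
Net displacement: -6240.20 east, 6505.17 north. Direction back to start is (6240.20, -6505.17): bearing = atan2(6240.20, -6505.17) mod 360° = 136.19° ≈ 136°.

136°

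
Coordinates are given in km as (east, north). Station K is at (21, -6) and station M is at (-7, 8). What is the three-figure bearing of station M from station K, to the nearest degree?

Δeast = -7 − 21 = -28.00; Δnorth = 8 − -6 = 14.00.
Bearing = atan2(Δeast, Δnorth) mod 360° = 296.57° ≈ 297°.

297°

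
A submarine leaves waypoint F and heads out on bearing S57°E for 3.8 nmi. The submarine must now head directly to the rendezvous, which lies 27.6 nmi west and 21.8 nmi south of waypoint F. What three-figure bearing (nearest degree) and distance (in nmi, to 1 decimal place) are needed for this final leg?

237°, 36.6 nmi

Leg 1 (S57°E, 3.8 nmi): east 3.8 sin 123° = 3.19, north 3.8 cos 123° = -2.07
Current position: (3.19, -2.07). Target: (-27.6, -21.8). Remaining: Δeast = -30.79, Δnorth = -19.73.
Bearing = atan2(-30.79, -19.73) mod 360° = 237.35°; distance = √((-30.79)² + (-19.73)²) = 36.567 nmi.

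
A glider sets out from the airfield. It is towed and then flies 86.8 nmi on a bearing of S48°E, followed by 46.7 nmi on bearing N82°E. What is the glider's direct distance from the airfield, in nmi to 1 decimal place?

122.2 nmi

Leg 1 (S48°E, 86.8 nmi): east 86.8 sin 132° = 64.50, north 86.8 cos 132° = -58.08
Leg 2 (N82°E, 46.7 nmi): east 46.7 sin 82° = 46.25, north 46.7 cos 82° = 6.50
Net: 110.75 east, -51.58 north. Distance = √((110.75)² + (-51.58)²) = 122.173 nmi.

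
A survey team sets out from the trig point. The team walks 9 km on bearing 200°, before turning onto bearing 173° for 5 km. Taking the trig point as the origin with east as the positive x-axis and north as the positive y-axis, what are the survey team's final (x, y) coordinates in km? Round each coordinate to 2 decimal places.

(-2.47, -13.42)

Leg 1 (200°, 9 km): east 9 sin 200° = -3.08, north 9 cos 200° = -8.46
Leg 2 (173°, 5 km): east 5 sin 173° = 0.61, north 5 cos 173° = -4.96
Summing: -2.47 km east, -13.42 km north → (-2.47, -13.42).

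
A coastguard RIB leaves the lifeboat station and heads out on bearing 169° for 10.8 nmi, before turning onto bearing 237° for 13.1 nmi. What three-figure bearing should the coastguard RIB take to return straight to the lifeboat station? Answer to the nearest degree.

027°

Leg 1 (169°, 10.8 nmi): east 10.8 sin 169° = 2.06, north 10.8 cos 169° = -10.60
Leg 2 (237°, 13.1 nmi): east 13.1 sin 237° = -10.99, north 13.1 cos 237° = -7.13
Net displacement: -8.93 east, -17.74 north. Direction back to start is (8.93, 17.74): bearing = atan2(8.93, 17.74) mod 360° = 26.71° ≈ 027°.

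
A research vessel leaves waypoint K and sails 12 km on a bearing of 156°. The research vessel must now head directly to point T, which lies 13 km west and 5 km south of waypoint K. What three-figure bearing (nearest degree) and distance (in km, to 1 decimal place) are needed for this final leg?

288°, 18.8 km

Leg 1 (156°, 12 km): east 12 sin 156° = 4.88, north 12 cos 156° = -10.96
Current position: (4.88, -10.96). Target: (-13, -5). Remaining: Δeast = -17.88, Δnorth = 5.96.
Bearing = atan2(-17.88, 5.96) mod 360° = 288.44°; distance = √((-17.88)² + (5.96)²) = 18.849 km.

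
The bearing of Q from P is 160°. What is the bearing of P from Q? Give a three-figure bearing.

340°

Back-bearing = 160° + 180° = 340°.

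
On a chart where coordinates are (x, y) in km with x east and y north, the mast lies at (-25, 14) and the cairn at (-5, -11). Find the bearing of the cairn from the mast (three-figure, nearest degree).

Δeast = -5 − -25 = 20.00; Δnorth = -11 − 14 = -25.00.
Bearing = atan2(Δeast, Δnorth) mod 360° = 141.34° ≈ 141°.

141°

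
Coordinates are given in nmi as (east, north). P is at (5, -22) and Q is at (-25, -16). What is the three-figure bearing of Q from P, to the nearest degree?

281°

Δeast = -25 − 5 = -30.00; Δnorth = -16 − -22 = 6.00.
Bearing = atan2(Δeast, Δnorth) mod 360° = 281.31° ≈ 281°.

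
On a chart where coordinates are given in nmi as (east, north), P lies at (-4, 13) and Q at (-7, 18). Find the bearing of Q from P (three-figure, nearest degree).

Δeast = -7 − -4 = -3.00; Δnorth = 18 − 13 = 5.00.
Bearing = atan2(Δeast, Δnorth) mod 360° = 329.04° ≈ 329°.

329°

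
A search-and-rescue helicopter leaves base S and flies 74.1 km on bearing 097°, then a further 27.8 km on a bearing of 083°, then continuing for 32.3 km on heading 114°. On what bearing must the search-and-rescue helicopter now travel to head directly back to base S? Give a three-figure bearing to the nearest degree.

278°

Leg 1 (097°, 74.1 km): east 74.1 sin 97° = 73.55, north 74.1 cos 97° = -9.03
Leg 2 (083°, 27.8 km): east 27.8 sin 83° = 27.59, north 27.8 cos 83° = 3.39
Leg 3 (114°, 32.3 km): east 32.3 sin 114° = 29.51, north 32.3 cos 114° = -13.14
Net displacement: 130.65 east, -18.78 north. Direction back to start is (-130.65, 18.78): bearing = atan2(-130.65, 18.78) mod 360° = 278.18° ≈ 278°.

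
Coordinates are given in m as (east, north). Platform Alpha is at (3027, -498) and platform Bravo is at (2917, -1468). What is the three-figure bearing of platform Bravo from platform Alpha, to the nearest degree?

Δeast = 2917 − 3027 = -110.00; Δnorth = -1468 − -498 = -970.00.
Bearing = atan2(Δeast, Δnorth) mod 360° = 186.47° ≈ 186°.

186°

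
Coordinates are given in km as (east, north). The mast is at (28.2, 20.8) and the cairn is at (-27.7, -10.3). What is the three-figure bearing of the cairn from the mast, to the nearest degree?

241°

Δeast = -27.7 − 28.2 = -55.90; Δnorth = -10.3 − 20.8 = -31.10.
Bearing = atan2(Δeast, Δnorth) mod 360° = 240.91° ≈ 241°.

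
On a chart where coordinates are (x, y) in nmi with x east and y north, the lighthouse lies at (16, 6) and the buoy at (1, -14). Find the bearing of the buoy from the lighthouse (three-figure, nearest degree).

217°

Δeast = 1 − 16 = -15.00; Δnorth = -14 − 6 = -20.00.
Bearing = atan2(Δeast, Δnorth) mod 360° = 216.87° ≈ 217°.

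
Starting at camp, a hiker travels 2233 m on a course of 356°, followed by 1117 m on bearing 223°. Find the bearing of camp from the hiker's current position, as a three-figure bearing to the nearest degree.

147°

Leg 1 (356°, 2233 m): east 2233 sin 356° = -155.77, north 2233 cos 356° = 2227.56
Leg 2 (223°, 1117 m): east 1117 sin 223° = -761.79, north 1117 cos 223° = -816.92
Net displacement: -917.56 east, 1410.64 north. Direction back to start is (917.56, -1410.64): bearing = atan2(917.56, -1410.64) mod 360° = 146.96° ≈ 147°.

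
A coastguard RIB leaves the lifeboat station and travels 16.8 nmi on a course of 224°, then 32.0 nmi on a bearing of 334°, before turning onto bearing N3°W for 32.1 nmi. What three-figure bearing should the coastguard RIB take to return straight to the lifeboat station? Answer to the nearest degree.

Leg 1 (224°, 16.8 nmi): east 16.8 sin 224° = -11.67, north 16.8 cos 224° = -12.08
Leg 2 (334°, 32.0 nmi): east 32.0 sin 334° = -14.03, north 32.0 cos 334° = 28.76
Leg 3 (N3°W, 32.1 nmi): east 32.1 sin 357° = -1.68, north 32.1 cos 357° = 32.06
Net displacement: -27.38 east, 48.73 north. Direction back to start is (27.38, -48.73): bearing = atan2(27.38, -48.73) mod 360° = 150.67° ≈ 151°.

151°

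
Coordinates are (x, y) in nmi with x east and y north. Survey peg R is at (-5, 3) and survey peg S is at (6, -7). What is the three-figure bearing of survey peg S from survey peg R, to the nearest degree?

Δeast = 6 − -5 = 11.00; Δnorth = -7 − 3 = -10.00.
Bearing = atan2(Δeast, Δnorth) mod 360° = 132.27° ≈ 132°.

132°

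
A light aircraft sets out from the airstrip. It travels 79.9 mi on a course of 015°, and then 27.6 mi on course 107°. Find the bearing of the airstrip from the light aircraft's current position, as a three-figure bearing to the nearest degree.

214°

Leg 1 (015°, 79.9 mi): east 79.9 sin 15° = 20.68, north 79.9 cos 15° = 77.18
Leg 2 (107°, 27.6 mi): east 27.6 sin 107° = 26.39, north 27.6 cos 107° = -8.07
Net displacement: 47.07 east, 69.11 north. Direction back to start is (-47.07, -69.11): bearing = atan2(-47.07, -69.11) mod 360° = 214.26° ≈ 214°.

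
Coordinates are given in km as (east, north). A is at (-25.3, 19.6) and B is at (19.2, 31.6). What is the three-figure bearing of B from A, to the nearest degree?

Δeast = 19.2 − -25.3 = 44.50; Δnorth = 31.6 − 19.6 = 12.00.
Bearing = atan2(Δeast, Δnorth) mod 360° = 74.91° ≈ 075°.

075°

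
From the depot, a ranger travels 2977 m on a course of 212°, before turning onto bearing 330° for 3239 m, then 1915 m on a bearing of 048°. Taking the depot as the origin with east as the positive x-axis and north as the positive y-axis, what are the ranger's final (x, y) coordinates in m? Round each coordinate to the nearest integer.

Leg 1 (212°, 2977 m): east 2977 sin 212° = -1577.57, north 2977 cos 212° = -2524.64
Leg 2 (330°, 3239 m): east 3239 sin 330° = -1619.50, north 3239 cos 330° = 2805.06
Leg 3 (048°, 1915 m): east 1915 sin 48° = 1423.12, north 1915 cos 48° = 1281.39
Summing: -1773.95 m east, 1561.80 m north → (-1774, 1562).

(-1774, 1562)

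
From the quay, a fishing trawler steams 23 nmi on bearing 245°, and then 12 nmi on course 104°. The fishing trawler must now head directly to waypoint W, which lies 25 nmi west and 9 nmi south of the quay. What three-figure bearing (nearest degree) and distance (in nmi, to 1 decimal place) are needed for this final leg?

Leg 1 (245°, 23 nmi): east 23 sin 245° = -20.85, north 23 cos 245° = -9.72
Leg 2 (104°, 12 nmi): east 12 sin 104° = 11.64, north 12 cos 104° = -2.90
Current position: (-9.20, -12.62). Target: (-25, -9). Remaining: Δeast = -15.80, Δnorth = 3.62.
Bearing = atan2(-15.80, 3.62) mod 360° = 282.92°; distance = √((-15.80)² + (3.62)²) = 16.209 nmi.

283°, 16.2 nmi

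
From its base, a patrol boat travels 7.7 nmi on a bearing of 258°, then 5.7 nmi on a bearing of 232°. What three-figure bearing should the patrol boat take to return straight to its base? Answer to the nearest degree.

067°

Leg 1 (258°, 7.7 nmi): east 7.7 sin 258° = -7.53, north 7.7 cos 258° = -1.60
Leg 2 (232°, 5.7 nmi): east 5.7 sin 232° = -4.49, north 5.7 cos 232° = -3.51
Net displacement: -12.02 east, -5.11 north. Direction back to start is (12.02, 5.11): bearing = atan2(12.02, 5.11) mod 360° = 66.97° ≈ 067°.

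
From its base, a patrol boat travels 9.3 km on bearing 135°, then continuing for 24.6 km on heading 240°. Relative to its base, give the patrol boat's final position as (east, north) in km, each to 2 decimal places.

Leg 1 (135°, 9.3 km): east 9.3 sin 135° = 6.58, north 9.3 cos 135° = -6.58
Leg 2 (240°, 24.6 km): east 24.6 sin 240° = -21.30, north 24.6 cos 240° = -12.30
Summing: -14.73 km east, -18.88 km north → (-14.73, -18.88).

(-14.73, -18.88)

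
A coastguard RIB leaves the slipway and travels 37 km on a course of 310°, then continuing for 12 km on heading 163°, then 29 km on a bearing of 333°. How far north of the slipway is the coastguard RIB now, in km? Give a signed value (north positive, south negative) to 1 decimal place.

38.1 km

Leg 1 (310°, 37 km): east 37 sin 310° = -28.34, north 37 cos 310° = 23.78
Leg 2 (163°, 12 km): east 12 sin 163° = 3.51, north 12 cos 163° = -11.48
Leg 3 (333°, 29 km): east 29 sin 333° = -13.17, north 29 cos 333° = 25.84
Net north component: 38.15 km.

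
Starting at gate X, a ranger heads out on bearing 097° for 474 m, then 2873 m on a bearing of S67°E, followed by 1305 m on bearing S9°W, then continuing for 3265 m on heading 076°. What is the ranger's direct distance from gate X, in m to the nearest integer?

6307 m

Leg 1 (097°, 474 m): east 474 sin 97° = 470.47, north 474 cos 97° = -57.77
Leg 2 (S67°E, 2873 m): east 2873 sin 113° = 2644.61, north 2873 cos 113° = -1122.57
Leg 3 (S9°W, 1305 m): east 1305 sin 189° = -204.15, north 1305 cos 189° = -1288.93
Leg 4 (076°, 3265 m): east 3265 sin 76° = 3168.02, north 3265 cos 76° = 789.87
Net: 6078.95 east, -1679.39 north. Distance = √((6078.95)² + (-1679.39)²) = 6306.659 m.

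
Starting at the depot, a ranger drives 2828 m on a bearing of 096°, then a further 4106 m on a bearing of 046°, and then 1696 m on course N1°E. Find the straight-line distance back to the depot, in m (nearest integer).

7188 m

Leg 1 (096°, 2828 m): east 2828 sin 96° = 2812.51, north 2828 cos 96° = -295.61
Leg 2 (046°, 4106 m): east 4106 sin 46° = 2953.61, north 4106 cos 46° = 2852.27
Leg 3 (N1°E, 1696 m): east 1696 sin 1° = 29.60, north 1696 cos 1° = 1695.74
Net: 5795.72 east, 4252.40 north. Distance = √((5795.72)² + (4252.40)²) = 7188.411 m.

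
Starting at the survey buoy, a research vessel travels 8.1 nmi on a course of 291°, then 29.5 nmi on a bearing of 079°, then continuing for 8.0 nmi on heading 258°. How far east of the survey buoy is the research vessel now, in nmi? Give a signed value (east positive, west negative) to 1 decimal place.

13.6 nmi

Leg 1 (291°, 8.1 nmi): east 8.1 sin 291° = -7.56, north 8.1 cos 291° = 2.90
Leg 2 (079°, 29.5 nmi): east 29.5 sin 79° = 28.96, north 29.5 cos 79° = 5.63
Leg 3 (258°, 8.0 nmi): east 8.0 sin 258° = -7.83, north 8.0 cos 258° = -1.66
Net east component: 13.57 nmi.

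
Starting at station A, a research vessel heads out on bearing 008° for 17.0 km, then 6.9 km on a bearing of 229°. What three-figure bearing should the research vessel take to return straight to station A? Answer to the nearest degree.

167°

Leg 1 (008°, 17.0 km): east 17.0 sin 8° = 2.37, north 17.0 cos 8° = 16.83
Leg 2 (229°, 6.9 km): east 6.9 sin 229° = -5.21, north 6.9 cos 229° = -4.53
Net displacement: -2.84 east, 12.31 north. Direction back to start is (2.84, -12.31): bearing = atan2(2.84, -12.31) mod 360° = 167.00° ≈ 167°.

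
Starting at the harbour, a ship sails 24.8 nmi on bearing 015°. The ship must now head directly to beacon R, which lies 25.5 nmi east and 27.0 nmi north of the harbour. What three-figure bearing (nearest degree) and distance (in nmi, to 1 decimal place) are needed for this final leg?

081°, 19.3 nmi

Leg 1 (015°, 24.8 nmi): east 24.8 sin 15° = 6.42, north 24.8 cos 15° = 23.95
Current position: (6.42, 23.95). Target: (25.5, 27.0). Remaining: Δeast = 19.08, Δnorth = 3.05.
Bearing = atan2(19.08, 3.05) mod 360° = 80.93°; distance = √((19.08)² + (3.05)²) = 19.323 nmi.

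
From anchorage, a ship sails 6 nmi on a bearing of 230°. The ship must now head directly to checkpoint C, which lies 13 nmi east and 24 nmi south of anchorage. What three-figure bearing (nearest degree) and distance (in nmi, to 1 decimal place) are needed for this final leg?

139°, 26.7 nmi

Leg 1 (230°, 6 nmi): east 6 sin 230° = -4.60, north 6 cos 230° = -3.86
Current position: (-4.60, -3.86). Target: (13, -24). Remaining: Δeast = 17.60, Δnorth = -20.14.
Bearing = atan2(17.60, -20.14) mod 360° = 138.86°; distance = √((17.60)² + (-20.14)²) = 26.747 nmi.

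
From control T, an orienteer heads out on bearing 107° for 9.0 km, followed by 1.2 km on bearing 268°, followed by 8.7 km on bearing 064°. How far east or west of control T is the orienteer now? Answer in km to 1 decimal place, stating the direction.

Leg 1 (107°, 9.0 km): east 9.0 sin 107° = 8.61, north 9.0 cos 107° = -2.63
Leg 2 (268°, 1.2 km): east 1.2 sin 268° = -1.20, north 1.2 cos 268° = -0.04
Leg 3 (064°, 8.7 km): east 8.7 sin 64° = 7.82, north 8.7 cos 64° = 3.81
Net east component: 15.23 km.

15.2 km east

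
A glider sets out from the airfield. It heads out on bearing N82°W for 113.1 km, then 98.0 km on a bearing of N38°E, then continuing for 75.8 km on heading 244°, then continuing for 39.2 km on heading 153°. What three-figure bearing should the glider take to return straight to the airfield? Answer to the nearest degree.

Leg 1 (N82°W, 113.1 km): east 113.1 sin 278° = -112.00, north 113.1 cos 278° = 15.74
Leg 2 (N38°E, 98.0 km): east 98.0 sin 38° = 60.33, north 98.0 cos 38° = 77.23
Leg 3 (244°, 75.8 km): east 75.8 sin 244° = -68.13, north 75.8 cos 244° = -33.23
Leg 4 (153°, 39.2 km): east 39.2 sin 153° = 17.80, north 39.2 cos 153° = -34.93
Net displacement: -102.00 east, 24.81 north. Direction back to start is (102.00, -24.81): bearing = atan2(102.00, -24.81) mod 360° = 103.67° ≈ 104°.

104°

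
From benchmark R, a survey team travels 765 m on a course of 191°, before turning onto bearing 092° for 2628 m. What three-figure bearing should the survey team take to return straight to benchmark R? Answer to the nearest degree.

Leg 1 (191°, 765 m): east 765 sin 191° = -145.97, north 765 cos 191° = -750.94
Leg 2 (092°, 2628 m): east 2628 sin 92° = 2626.40, north 2628 cos 92° = -91.72
Net displacement: 2480.43 east, -842.66 north. Direction back to start is (-2480.43, 842.66): bearing = atan2(-2480.43, 842.66) mod 360° = 288.76° ≈ 289°.

289°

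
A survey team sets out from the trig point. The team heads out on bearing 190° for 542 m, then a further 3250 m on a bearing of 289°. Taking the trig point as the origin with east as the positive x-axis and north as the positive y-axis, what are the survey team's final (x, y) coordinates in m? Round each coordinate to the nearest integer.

(-3167, 524)

Leg 1 (190°, 542 m): east 542 sin 190° = -94.12, north 542 cos 190° = -533.77
Leg 2 (289°, 3250 m): east 3250 sin 289° = -3072.94, north 3250 cos 289° = 1058.10
Summing: -3167.05 m east, 524.33 m north → (-3167, 524).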